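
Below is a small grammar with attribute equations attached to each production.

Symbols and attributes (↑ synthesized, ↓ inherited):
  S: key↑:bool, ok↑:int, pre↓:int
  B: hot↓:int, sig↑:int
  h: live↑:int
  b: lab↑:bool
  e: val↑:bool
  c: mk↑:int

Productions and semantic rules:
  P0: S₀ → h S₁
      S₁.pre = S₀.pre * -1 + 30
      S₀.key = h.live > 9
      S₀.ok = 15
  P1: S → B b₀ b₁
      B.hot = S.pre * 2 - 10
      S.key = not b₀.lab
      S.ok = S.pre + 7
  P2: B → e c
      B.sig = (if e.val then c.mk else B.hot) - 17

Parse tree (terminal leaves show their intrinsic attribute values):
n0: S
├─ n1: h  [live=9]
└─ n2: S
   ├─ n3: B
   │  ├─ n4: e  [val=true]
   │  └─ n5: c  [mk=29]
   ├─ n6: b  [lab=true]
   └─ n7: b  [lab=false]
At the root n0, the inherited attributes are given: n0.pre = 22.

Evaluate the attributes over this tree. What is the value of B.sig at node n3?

1. n0.pre = 22  [given at root]
2. n1.live = 9  [terminal]
3. n2.pre = 8  [S₀.pre * -1 + 30]
4. n3.hot = 6  [S.pre * 2 - 10]
5. n4.val = true  [terminal]
6. n5.mk = 29  [terminal]
7. n3.sig = 12  [(if e.val then c.mk else B.hot) - 17]
8. n6.lab = true  [terminal]
9. n7.lab = false  [terminal]
10. n2.key = false  [not b₀.lab]
11. n2.ok = 15  [S.pre + 7]
12. n0.key = false  [h.live > 9]
13. n0.ok = 15  [15]

12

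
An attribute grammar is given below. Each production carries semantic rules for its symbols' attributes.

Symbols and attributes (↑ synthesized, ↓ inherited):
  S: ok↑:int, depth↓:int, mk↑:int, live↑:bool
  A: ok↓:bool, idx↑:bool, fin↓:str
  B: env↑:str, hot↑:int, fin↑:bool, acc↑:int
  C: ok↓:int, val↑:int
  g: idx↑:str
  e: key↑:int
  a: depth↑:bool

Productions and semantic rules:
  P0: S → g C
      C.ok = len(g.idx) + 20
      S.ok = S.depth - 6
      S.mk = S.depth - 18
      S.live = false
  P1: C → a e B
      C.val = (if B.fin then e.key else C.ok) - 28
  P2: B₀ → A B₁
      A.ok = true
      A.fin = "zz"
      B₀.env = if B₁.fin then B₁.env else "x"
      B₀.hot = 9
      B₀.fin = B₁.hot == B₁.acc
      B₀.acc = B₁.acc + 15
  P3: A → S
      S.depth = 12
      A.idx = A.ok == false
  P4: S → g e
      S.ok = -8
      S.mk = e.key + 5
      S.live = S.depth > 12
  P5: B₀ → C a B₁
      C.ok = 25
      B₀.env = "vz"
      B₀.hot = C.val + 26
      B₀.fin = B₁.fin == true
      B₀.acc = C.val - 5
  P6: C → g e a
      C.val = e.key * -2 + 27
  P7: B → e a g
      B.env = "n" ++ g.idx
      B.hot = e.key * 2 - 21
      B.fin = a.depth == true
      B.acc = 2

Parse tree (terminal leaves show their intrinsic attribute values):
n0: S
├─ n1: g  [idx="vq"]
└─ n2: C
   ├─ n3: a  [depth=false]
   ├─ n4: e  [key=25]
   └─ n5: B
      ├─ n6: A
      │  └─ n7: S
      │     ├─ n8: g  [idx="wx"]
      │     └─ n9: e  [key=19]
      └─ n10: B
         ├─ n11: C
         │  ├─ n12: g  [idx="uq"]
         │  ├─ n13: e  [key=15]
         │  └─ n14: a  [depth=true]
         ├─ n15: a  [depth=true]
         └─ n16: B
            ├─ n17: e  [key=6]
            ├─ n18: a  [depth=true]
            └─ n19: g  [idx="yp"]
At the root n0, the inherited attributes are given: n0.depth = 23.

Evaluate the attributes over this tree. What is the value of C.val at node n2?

-6

1. n0.depth = 23  [given at root]
2. n1.idx = "vq"  [terminal]
3. n2.ok = 22  [len(g.idx) + 20]
4. n3.depth = false  [terminal]
5. n4.key = 25  [terminal]
6. n6.ok = true  [true]
7. n6.fin = "zz"  ["zz"]
8. n7.depth = 12  [12]
9. n8.idx = "wx"  [terminal]
10. n9.key = 19  [terminal]
11. n7.ok = -8  [-8]
12. n7.mk = 24  [e.key + 5]
13. n7.live = false  [S.depth > 12]
14. n6.idx = false  [A.ok == false]
15. n11.ok = 25  [25]
16. n12.idx = "uq"  [terminal]
17. n13.key = 15  [terminal]
18. n14.depth = true  [terminal]
19. n11.val = -3  [e.key * -2 + 27]
20. n15.depth = true  [terminal]
21. n17.key = 6  [terminal]
22. n18.depth = true  [terminal]
23. n19.idx = "yp"  [terminal]
24. n16.env = "nyp"  ["n" ++ g.idx]
25. n16.hot = -9  [e.key * 2 - 21]
26. n16.fin = true  [a.depth == true]
27. n16.acc = 2  [2]
28. n10.env = "vz"  ["vz"]
29. n10.hot = 23  [C.val + 26]
30. n10.fin = true  [B₁.fin == true]
31. n10.acc = -8  [C.val - 5]
32. n5.env = "vz"  [if B₁.fin then B₁.env else "x"]
33. n5.hot = 9  [9]
34. n5.fin = false  [B₁.hot == B₁.acc]
35. n5.acc = 7  [B₁.acc + 15]
36. n2.val = -6  [(if B.fin then e.key else C.ok) - 28]
37. n0.ok = 17  [S.depth - 6]
38. n0.mk = 5  [S.depth - 18]
39. n0.live = false  [false]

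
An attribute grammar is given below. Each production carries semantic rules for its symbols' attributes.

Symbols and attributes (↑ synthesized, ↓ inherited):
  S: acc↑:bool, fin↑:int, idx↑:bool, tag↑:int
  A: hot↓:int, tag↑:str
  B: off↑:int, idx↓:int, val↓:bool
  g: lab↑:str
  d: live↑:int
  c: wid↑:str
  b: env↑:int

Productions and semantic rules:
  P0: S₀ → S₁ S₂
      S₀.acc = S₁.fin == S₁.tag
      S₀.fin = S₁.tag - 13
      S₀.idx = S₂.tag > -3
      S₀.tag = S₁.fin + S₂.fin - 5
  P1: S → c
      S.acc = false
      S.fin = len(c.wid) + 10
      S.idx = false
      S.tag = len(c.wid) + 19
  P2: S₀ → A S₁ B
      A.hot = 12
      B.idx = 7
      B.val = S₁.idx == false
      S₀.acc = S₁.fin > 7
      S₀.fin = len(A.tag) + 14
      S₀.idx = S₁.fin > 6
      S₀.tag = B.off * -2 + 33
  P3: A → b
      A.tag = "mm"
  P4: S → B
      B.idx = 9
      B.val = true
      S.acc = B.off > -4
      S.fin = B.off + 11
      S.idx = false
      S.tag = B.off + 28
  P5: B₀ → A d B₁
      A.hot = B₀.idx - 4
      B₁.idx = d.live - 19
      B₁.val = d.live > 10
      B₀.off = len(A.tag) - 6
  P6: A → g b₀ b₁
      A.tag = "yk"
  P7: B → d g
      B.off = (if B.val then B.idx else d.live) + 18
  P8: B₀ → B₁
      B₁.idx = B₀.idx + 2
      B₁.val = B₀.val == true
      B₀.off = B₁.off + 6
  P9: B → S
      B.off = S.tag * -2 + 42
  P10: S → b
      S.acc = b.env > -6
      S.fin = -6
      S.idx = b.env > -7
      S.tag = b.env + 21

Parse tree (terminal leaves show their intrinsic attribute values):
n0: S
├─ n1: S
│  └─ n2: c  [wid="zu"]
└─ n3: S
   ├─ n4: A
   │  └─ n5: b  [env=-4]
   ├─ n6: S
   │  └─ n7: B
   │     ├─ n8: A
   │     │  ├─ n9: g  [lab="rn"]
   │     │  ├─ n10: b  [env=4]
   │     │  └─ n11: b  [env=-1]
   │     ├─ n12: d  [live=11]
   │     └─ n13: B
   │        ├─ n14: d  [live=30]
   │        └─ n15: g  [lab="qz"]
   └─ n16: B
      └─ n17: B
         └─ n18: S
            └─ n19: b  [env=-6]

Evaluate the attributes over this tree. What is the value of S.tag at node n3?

1. n2.wid = "zu"  [terminal]
2. n1.acc = false  [false]
3. n1.fin = 12  [len(c.wid) + 10]
4. n1.idx = false  [false]
5. n1.tag = 21  [len(c.wid) + 19]
6. n4.hot = 12  [12]
7. n5.env = -4  [terminal]
8. n4.tag = "mm"  ["mm"]
9. n7.idx = 9  [9]
10. n7.val = true  [true]
11. n8.hot = 5  [B₀.idx - 4]
12. n9.lab = "rn"  [terminal]
13. n10.env = 4  [terminal]
14. n11.env = -1  [terminal]
15. n8.tag = "yk"  ["yk"]
16. n12.live = 11  [terminal]
17. n13.idx = -8  [d.live - 19]
18. n13.val = true  [d.live > 10]
19. n14.live = 30  [terminal]
20. n15.lab = "qz"  [terminal]
21. n13.off = 10  [(if B.val then B.idx else d.live) + 18]
22. n7.off = -4  [len(A.tag) - 6]
23. n6.acc = false  [B.off > -4]
24. n6.fin = 7  [B.off + 11]
25. n6.idx = false  [false]
26. n6.tag = 24  [B.off + 28]
27. n16.idx = 7  [7]
28. n16.val = true  [S₁.idx == false]
29. n17.idx = 9  [B₀.idx + 2]
30. n17.val = true  [B₀.val == true]
31. n19.env = -6  [terminal]
32. n18.acc = false  [b.env > -6]
33. n18.fin = -6  [-6]
34. n18.idx = true  [b.env > -7]
35. n18.tag = 15  [b.env + 21]
36. n17.off = 12  [S.tag * -2 + 42]
37. n16.off = 18  [B₁.off + 6]
38. n3.acc = false  [S₁.fin > 7]
39. n3.fin = 16  [len(A.tag) + 14]
40. n3.idx = true  [S₁.fin > 6]
41. n3.tag = -3  [B.off * -2 + 33]
42. n0.acc = false  [S₁.fin == S₁.tag]
43. n0.fin = 8  [S₁.tag - 13]
44. n0.idx = false  [S₂.tag > -3]
45. n0.tag = 23  [S₁.fin + S₂.fin - 5]

-3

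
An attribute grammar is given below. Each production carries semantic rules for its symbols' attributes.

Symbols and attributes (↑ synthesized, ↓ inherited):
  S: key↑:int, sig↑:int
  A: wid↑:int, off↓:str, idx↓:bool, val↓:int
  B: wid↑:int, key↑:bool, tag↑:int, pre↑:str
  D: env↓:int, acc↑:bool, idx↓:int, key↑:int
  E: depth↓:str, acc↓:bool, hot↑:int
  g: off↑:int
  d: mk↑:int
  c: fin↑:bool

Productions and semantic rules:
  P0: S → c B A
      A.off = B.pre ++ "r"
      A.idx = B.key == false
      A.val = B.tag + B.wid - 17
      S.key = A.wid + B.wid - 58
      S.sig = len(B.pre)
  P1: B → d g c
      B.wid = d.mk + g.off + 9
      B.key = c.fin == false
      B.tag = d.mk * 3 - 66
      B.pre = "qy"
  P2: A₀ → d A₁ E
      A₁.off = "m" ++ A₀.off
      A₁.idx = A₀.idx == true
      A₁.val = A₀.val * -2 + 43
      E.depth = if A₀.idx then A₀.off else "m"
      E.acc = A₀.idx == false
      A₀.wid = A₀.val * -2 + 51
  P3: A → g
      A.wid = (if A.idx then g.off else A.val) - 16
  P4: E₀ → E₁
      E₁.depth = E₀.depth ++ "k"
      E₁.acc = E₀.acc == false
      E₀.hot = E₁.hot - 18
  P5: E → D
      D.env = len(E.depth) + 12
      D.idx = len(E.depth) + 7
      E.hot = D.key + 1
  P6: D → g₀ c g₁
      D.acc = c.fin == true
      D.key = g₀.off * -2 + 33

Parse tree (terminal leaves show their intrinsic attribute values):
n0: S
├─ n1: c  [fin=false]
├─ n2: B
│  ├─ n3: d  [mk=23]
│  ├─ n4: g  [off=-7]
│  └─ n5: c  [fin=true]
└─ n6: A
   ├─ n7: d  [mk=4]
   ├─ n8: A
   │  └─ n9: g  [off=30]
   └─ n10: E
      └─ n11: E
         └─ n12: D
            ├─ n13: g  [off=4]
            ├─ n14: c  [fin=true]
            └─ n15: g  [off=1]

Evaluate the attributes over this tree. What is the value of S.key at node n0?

1. n1.fin = false  [terminal]
2. n3.mk = 23  [terminal]
3. n4.off = -7  [terminal]
4. n5.fin = true  [terminal]
5. n2.wid = 25  [d.mk + g.off + 9]
6. n2.key = false  [c.fin == false]
7. n2.tag = 3  [d.mk * 3 - 66]
8. n2.pre = "qy"  ["qy"]
9. n6.off = "qyr"  [B.pre ++ "r"]
10. n6.idx = true  [B.key == false]
11. n6.val = 11  [B.tag + B.wid - 17]
12. n7.mk = 4  [terminal]
13. n8.off = "mqyr"  ["m" ++ A₀.off]
14. n8.idx = true  [A₀.idx == true]
15. n8.val = 21  [A₀.val * -2 + 43]
16. n9.off = 30  [terminal]
17. n8.wid = 14  [(if A.idx then g.off else A.val) - 16]
18. n10.depth = "qyr"  [if A₀.idx then A₀.off else "m"]
19. n10.acc = false  [A₀.idx == false]
20. n11.depth = "qyrk"  [E₀.depth ++ "k"]
21. n11.acc = true  [E₀.acc == false]
22. n12.env = 16  [len(E.depth) + 12]
23. n12.idx = 11  [len(E.depth) + 7]
24. n13.off = 4  [terminal]
25. n14.fin = true  [terminal]
26. n15.off = 1  [terminal]
27. n12.acc = true  [c.fin == true]
28. n12.key = 25  [g₀.off * -2 + 33]
29. n11.hot = 26  [D.key + 1]
30. n10.hot = 8  [E₁.hot - 18]
31. n6.wid = 29  [A₀.val * -2 + 51]
32. n0.key = -4  [A.wid + B.wid - 58]
33. n0.sig = 2  [len(B.pre)]

-4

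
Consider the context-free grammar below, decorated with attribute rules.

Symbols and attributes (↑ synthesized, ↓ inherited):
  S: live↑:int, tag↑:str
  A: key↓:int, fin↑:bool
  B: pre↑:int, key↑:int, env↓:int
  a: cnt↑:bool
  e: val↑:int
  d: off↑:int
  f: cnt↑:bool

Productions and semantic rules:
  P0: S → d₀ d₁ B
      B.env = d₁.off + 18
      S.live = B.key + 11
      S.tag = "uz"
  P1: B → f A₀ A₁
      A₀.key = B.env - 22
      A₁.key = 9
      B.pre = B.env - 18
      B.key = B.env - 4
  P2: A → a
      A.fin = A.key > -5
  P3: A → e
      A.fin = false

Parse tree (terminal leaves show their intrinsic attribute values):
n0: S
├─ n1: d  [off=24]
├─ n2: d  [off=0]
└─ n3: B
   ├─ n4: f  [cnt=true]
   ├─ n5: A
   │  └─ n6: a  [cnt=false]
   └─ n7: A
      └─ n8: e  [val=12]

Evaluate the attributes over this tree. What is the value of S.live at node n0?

1. n1.off = 24  [terminal]
2. n2.off = 0  [terminal]
3. n3.env = 18  [d₁.off + 18]
4. n4.cnt = true  [terminal]
5. n5.key = -4  [B.env - 22]
6. n6.cnt = false  [terminal]
7. n5.fin = true  [A.key > -5]
8. n7.key = 9  [9]
9. n8.val = 12  [terminal]
10. n7.fin = false  [false]
11. n3.pre = 0  [B.env - 18]
12. n3.key = 14  [B.env - 4]
13. n0.live = 25  [B.key + 11]
14. n0.tag = "uz"  ["uz"]

25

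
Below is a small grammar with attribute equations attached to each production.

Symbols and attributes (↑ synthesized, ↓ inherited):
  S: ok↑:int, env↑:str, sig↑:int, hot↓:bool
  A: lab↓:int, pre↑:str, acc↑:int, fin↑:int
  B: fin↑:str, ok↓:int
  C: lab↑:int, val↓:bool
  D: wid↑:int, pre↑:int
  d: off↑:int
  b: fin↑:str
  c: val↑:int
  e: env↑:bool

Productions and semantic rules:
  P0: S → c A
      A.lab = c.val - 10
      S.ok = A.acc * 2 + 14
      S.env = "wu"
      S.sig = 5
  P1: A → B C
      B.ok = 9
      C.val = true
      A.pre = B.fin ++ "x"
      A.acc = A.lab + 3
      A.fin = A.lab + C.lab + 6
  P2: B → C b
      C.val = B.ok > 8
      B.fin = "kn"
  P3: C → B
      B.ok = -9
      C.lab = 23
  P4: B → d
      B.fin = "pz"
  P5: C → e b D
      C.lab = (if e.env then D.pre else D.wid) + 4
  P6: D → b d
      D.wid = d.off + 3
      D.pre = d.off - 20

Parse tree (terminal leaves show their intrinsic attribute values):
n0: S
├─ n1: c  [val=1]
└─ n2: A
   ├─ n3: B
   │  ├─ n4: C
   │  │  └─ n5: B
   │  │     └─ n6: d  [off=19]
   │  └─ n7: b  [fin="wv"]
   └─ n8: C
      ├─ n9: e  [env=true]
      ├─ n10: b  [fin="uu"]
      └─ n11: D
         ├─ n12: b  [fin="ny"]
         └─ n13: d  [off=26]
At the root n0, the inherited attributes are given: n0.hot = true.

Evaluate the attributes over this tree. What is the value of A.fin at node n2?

1. n0.hot = true  [given at root]
2. n1.val = 1  [terminal]
3. n2.lab = -9  [c.val - 10]
4. n3.ok = 9  [9]
5. n4.val = true  [B.ok > 8]
6. n5.ok = -9  [-9]
7. n6.off = 19  [terminal]
8. n5.fin = "pz"  ["pz"]
9. n4.lab = 23  [23]
10. n7.fin = "wv"  [terminal]
11. n3.fin = "kn"  ["kn"]
12. n8.val = true  [true]
13. n9.env = true  [terminal]
14. n10.fin = "uu"  [terminal]
15. n12.fin = "ny"  [terminal]
16. n13.off = 26  [terminal]
17. n11.wid = 29  [d.off + 3]
18. n11.pre = 6  [d.off - 20]
19. n8.lab = 10  [(if e.env then D.pre else D.wid) + 4]
20. n2.pre = "knx"  [B.fin ++ "x"]
21. n2.acc = -6  [A.lab + 3]
22. n2.fin = 7  [A.lab + C.lab + 6]
23. n0.ok = 2  [A.acc * 2 + 14]
24. n0.env = "wu"  ["wu"]
25. n0.sig = 5  [5]

7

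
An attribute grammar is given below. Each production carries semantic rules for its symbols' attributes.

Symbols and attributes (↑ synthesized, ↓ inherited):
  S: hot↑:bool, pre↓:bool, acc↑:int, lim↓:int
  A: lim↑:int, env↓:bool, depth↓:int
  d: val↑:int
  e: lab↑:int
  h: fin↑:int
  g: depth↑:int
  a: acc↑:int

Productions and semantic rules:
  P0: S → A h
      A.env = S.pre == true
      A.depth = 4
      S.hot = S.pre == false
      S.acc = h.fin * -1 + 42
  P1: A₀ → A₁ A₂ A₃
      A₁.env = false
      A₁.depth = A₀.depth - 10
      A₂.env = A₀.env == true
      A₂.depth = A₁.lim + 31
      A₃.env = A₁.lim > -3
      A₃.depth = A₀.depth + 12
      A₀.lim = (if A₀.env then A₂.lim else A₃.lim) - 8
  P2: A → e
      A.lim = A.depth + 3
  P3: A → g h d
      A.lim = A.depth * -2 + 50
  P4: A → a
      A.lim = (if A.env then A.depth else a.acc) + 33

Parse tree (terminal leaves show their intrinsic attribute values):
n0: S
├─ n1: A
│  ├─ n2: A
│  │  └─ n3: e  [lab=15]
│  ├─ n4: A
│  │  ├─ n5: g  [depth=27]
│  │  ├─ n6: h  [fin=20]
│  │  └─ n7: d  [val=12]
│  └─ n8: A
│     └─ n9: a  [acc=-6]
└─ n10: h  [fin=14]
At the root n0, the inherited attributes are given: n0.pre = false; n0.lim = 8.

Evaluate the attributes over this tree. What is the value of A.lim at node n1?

19

1. n0.pre = false  [given at root]
2. n0.lim = 8  [given at root]
3. n1.env = false  [S.pre == true]
4. n1.depth = 4  [4]
5. n2.env = false  [false]
6. n2.depth = -6  [A₀.depth - 10]
7. n3.lab = 15  [terminal]
8. n2.lim = -3  [A.depth + 3]
9. n4.env = false  [A₀.env == true]
10. n4.depth = 28  [A₁.lim + 31]
11. n5.depth = 27  [terminal]
12. n6.fin = 20  [terminal]
13. n7.val = 12  [terminal]
14. n4.lim = -6  [A.depth * -2 + 50]
15. n8.env = false  [A₁.lim > -3]
16. n8.depth = 16  [A₀.depth + 12]
17. n9.acc = -6  [terminal]
18. n8.lim = 27  [(if A.env then A.depth else a.acc) + 33]
19. n1.lim = 19  [(if A₀.env then A₂.lim else A₃.lim) - 8]
20. n10.fin = 14  [terminal]
21. n0.hot = true  [S.pre == false]
22. n0.acc = 28  [h.fin * -1 + 42]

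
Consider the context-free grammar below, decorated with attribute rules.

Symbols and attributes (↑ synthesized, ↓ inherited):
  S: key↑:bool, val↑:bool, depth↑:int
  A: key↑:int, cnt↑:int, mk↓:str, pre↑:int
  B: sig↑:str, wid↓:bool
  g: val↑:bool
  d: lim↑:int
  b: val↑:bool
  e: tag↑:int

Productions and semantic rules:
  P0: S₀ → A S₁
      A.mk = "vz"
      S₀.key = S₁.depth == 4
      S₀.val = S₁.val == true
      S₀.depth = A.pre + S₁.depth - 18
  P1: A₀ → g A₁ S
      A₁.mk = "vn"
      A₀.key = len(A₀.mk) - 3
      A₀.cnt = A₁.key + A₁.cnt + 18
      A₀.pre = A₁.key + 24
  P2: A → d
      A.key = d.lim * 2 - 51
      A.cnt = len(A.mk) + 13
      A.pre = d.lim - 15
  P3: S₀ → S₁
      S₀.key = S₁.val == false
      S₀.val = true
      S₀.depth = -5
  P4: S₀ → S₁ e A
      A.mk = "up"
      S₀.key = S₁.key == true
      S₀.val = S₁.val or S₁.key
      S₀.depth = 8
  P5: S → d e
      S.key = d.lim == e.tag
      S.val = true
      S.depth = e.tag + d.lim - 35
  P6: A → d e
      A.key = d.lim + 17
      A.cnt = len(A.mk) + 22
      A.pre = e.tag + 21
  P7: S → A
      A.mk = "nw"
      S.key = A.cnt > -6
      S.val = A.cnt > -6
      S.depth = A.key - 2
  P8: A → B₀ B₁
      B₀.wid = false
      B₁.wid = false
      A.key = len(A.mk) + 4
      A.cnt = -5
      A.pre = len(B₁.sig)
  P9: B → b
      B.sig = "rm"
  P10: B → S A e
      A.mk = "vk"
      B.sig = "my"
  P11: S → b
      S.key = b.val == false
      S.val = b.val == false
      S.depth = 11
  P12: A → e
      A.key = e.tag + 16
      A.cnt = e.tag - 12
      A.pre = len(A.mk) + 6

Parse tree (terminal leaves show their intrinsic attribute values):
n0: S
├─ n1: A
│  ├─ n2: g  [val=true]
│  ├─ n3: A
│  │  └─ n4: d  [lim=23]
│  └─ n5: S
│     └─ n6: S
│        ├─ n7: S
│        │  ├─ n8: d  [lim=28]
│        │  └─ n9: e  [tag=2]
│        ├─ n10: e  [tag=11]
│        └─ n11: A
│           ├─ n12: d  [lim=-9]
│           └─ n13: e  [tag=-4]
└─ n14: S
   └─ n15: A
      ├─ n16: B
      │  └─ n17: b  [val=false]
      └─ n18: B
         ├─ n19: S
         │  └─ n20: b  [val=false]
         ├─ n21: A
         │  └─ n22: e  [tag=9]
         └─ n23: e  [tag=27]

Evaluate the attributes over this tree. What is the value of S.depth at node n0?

1. n1.mk = "vz"  ["vz"]
2. n2.val = true  [terminal]
3. n3.mk = "vn"  ["vn"]
4. n4.lim = 23  [terminal]
5. n3.key = -5  [d.lim * 2 - 51]
6. n3.cnt = 15  [len(A.mk) + 13]
7. n3.pre = 8  [d.lim - 15]
8. n8.lim = 28  [terminal]
9. n9.tag = 2  [terminal]
10. n7.key = false  [d.lim == e.tag]
11. n7.val = true  [true]
12. n7.depth = -5  [e.tag + d.lim - 35]
13. n10.tag = 11  [terminal]
14. n11.mk = "up"  ["up"]
15. n12.lim = -9  [terminal]
16. n13.tag = -4  [terminal]
17. n11.key = 8  [d.lim + 17]
18. n11.cnt = 24  [len(A.mk) + 22]
19. n11.pre = 17  [e.tag + 21]
20. n6.key = false  [S₁.key == true]
21. n6.val = true  [S₁.val or S₁.key]
22. n6.depth = 8  [8]
23. n5.key = false  [S₁.val == false]
24. n5.val = true  [true]
25. n5.depth = -5  [-5]
26. n1.key = -1  [len(A₀.mk) - 3]
27. n1.cnt = 28  [A₁.key + A₁.cnt + 18]
28. n1.pre = 19  [A₁.key + 24]
29. n15.mk = "nw"  ["nw"]
30. n16.wid = false  [false]
31. n17.val = false  [terminal]
32. n16.sig = "rm"  ["rm"]
33. n18.wid = false  [false]
34. n20.val = false  [terminal]
35. n19.key = true  [b.val == false]
36. n19.val = true  [b.val == false]
37. n19.depth = 11  [11]
38. n21.mk = "vk"  ["vk"]
39. n22.tag = 9  [terminal]
40. n21.key = 25  [e.tag + 16]
41. n21.cnt = -3  [e.tag - 12]
42. n21.pre = 8  [len(A.mk) + 6]
43. n23.tag = 27  [terminal]
44. n18.sig = "my"  ["my"]
45. n15.key = 6  [len(A.mk) + 4]
46. n15.cnt = -5  [-5]
47. n15.pre = 2  [len(B₁.sig)]
48. n14.key = true  [A.cnt > -6]
49. n14.val = true  [A.cnt > -6]
50. n14.depth = 4  [A.key - 2]
51. n0.key = true  [S₁.depth == 4]
52. n0.val = true  [S₁.val == true]
53. n0.depth = 5  [A.pre + S₁.depth - 18]

5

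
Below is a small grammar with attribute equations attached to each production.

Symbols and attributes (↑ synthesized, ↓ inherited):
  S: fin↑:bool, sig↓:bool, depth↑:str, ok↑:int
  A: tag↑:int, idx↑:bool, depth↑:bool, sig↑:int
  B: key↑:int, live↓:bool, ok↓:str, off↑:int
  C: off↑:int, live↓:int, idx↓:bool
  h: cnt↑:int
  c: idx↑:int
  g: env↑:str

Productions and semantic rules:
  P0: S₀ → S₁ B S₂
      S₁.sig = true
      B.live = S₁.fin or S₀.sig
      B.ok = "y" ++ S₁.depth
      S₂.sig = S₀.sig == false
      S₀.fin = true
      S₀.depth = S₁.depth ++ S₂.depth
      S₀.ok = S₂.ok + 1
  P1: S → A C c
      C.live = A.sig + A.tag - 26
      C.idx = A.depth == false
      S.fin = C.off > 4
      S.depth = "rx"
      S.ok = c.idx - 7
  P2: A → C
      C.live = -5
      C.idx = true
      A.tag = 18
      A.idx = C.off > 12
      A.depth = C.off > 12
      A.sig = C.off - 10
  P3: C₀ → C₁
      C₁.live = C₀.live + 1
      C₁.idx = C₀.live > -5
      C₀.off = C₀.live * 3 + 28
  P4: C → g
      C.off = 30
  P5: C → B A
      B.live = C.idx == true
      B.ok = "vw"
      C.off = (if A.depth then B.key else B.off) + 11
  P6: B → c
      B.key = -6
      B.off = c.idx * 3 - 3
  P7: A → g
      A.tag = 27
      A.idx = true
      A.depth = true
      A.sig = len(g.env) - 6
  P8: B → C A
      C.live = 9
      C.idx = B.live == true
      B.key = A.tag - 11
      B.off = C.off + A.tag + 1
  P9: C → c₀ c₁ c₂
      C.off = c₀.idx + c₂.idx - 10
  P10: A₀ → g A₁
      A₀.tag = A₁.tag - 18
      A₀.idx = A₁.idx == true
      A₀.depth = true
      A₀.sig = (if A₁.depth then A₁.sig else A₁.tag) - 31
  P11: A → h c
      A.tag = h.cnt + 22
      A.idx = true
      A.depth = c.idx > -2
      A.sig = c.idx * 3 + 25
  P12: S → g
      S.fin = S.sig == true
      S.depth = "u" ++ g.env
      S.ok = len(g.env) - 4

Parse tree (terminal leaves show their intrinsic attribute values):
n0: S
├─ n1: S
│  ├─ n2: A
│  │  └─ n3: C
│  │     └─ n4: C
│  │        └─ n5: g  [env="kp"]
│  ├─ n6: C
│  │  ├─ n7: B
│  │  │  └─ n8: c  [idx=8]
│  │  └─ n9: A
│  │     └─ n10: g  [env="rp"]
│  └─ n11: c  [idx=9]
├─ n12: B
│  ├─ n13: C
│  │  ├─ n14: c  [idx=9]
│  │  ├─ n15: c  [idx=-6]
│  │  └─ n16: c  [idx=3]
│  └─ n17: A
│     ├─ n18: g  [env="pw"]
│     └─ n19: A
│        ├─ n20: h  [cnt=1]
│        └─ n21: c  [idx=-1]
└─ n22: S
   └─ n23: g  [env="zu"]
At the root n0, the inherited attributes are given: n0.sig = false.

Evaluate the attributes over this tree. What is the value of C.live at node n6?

-5

1. n0.sig = false  [given at root]
2. n1.sig = true  [true]
3. n3.live = -5  [-5]
4. n3.idx = true  [true]
5. n4.live = -4  [C₀.live + 1]
6. n4.idx = false  [C₀.live > -5]
7. n5.env = "kp"  [terminal]
8. n4.off = 30  [30]
9. n3.off = 13  [C₀.live * 3 + 28]
10. n2.tag = 18  [18]
11. n2.idx = true  [C.off > 12]
12. n2.depth = true  [C.off > 12]
13. n2.sig = 3  [C.off - 10]
14. n6.live = -5  [A.sig + A.tag - 26]
15. n6.idx = false  [A.depth == false]
16. n7.live = false  [C.idx == true]
17. n7.ok = "vw"  ["vw"]
18. n8.idx = 8  [terminal]
19. n7.key = -6  [-6]
20. n7.off = 21  [c.idx * 3 - 3]
21. n10.env = "rp"  [terminal]
22. n9.tag = 27  [27]
23. n9.idx = true  [true]
24. n9.depth = true  [true]
25. n9.sig = -4  [len(g.env) - 6]
26. n6.off = 5  [(if A.depth then B.key else B.off) + 11]
27. n11.idx = 9  [terminal]
28. n1.fin = true  [C.off > 4]
29. n1.depth = "rx"  ["rx"]
30. n1.ok = 2  [c.idx - 7]
31. n12.live = true  [S₁.fin or S₀.sig]
32. n12.ok = "yrx"  ["y" ++ S₁.depth]
33. n13.live = 9  [9]
34. n13.idx = true  [B.live == true]
35. n14.idx = 9  [terminal]
36. n15.idx = -6  [terminal]
37. n16.idx = 3  [terminal]
38. n13.off = 2  [c₀.idx + c₂.idx - 10]
39. n18.env = "pw"  [terminal]
40. n20.cnt = 1  [terminal]
41. n21.idx = -1  [terminal]
42. n19.tag = 23  [h.cnt + 22]
43. n19.idx = true  [true]
44. n19.depth = true  [c.idx > -2]
45. n19.sig = 22  [c.idx * 3 + 25]
46. n17.tag = 5  [A₁.tag - 18]
47. n17.idx = true  [A₁.idx == true]
48. n17.depth = true  [true]
49. n17.sig = -9  [(if A₁.depth then A₁.sig else A₁.tag) - 31]
50. n12.key = -6  [A.tag - 11]
51. n12.off = 8  [C.off + A.tag + 1]
52. n22.sig = true  [S₀.sig == false]
53. n23.env = "zu"  [terminal]
54. n22.fin = true  [S.sig == true]
55. n22.depth = "uzu"  ["u" ++ g.env]
56. n22.ok = -2  [len(g.env) - 4]
57. n0.fin = true  [true]
58. n0.depth = "rxuzu"  [S₁.depth ++ S₂.depth]
59. n0.ok = -1  [S₂.ok + 1]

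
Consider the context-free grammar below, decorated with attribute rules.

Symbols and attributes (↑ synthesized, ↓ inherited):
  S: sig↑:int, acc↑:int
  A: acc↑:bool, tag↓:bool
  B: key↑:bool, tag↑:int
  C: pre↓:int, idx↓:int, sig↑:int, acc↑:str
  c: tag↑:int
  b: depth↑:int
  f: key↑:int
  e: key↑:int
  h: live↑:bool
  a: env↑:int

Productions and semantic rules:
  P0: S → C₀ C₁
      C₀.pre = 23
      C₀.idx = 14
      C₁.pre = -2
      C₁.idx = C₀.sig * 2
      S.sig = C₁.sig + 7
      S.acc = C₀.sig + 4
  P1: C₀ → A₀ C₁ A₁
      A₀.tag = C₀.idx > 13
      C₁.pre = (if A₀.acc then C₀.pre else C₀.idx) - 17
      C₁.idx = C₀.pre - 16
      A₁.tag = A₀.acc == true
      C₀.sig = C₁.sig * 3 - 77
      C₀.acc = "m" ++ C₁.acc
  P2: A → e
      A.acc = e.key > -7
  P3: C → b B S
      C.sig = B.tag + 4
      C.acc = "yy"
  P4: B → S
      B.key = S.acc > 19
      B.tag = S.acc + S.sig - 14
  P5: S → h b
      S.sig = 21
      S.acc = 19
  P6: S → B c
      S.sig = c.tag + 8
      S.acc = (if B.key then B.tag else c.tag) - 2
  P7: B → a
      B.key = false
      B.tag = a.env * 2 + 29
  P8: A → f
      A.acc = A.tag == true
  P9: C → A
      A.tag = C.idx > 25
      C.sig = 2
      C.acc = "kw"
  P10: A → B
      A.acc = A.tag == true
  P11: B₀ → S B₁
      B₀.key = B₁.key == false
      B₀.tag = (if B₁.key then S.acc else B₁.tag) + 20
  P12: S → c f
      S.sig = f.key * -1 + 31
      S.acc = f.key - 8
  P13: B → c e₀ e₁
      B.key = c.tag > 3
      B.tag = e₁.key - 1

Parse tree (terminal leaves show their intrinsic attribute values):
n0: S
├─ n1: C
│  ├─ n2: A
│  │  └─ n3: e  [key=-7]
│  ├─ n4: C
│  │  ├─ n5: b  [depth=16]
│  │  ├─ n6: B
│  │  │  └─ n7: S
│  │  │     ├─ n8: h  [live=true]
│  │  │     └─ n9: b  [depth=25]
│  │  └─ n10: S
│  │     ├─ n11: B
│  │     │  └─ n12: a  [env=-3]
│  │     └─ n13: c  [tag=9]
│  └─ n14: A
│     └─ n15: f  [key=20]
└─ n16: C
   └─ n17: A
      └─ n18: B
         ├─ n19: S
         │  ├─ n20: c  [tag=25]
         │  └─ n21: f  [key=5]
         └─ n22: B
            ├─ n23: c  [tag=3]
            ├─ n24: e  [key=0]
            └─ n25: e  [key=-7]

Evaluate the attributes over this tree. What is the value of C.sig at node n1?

1. n1.pre = 23  [23]
2. n1.idx = 14  [14]
3. n2.tag = true  [C₀.idx > 13]
4. n3.key = -7  [terminal]
5. n2.acc = false  [e.key > -7]
6. n4.pre = -3  [(if A₀.acc then C₀.pre else C₀.idx) - 17]
7. n4.idx = 7  [C₀.pre - 16]
8. n5.depth = 16  [terminal]
9. n8.live = true  [terminal]
10. n9.depth = 25  [terminal]
11. n7.sig = 21  [21]
12. n7.acc = 19  [19]
13. n6.key = false  [S.acc > 19]
14. n6.tag = 26  [S.acc + S.sig - 14]
15. n12.env = -3  [terminal]
16. n11.key = false  [false]
17. n11.tag = 23  [a.env * 2 + 29]
18. n13.tag = 9  [terminal]
19. n10.sig = 17  [c.tag + 8]
20. n10.acc = 7  [(if B.key then B.tag else c.tag) - 2]
21. n4.sig = 30  [B.tag + 4]
22. n4.acc = "yy"  ["yy"]
23. n14.tag = false  [A₀.acc == true]
24. n15.key = 20  [terminal]
25. n14.acc = false  [A.tag == true]
26. n1.sig = 13  [C₁.sig * 3 - 77]
27. n1.acc = "myy"  ["m" ++ C₁.acc]
28. n16.pre = -2  [-2]
29. n16.idx = 26  [C₀.sig * 2]
30. n17.tag = true  [C.idx > 25]
31. n20.tag = 25  [terminal]
32. n21.key = 5  [terminal]
33. n19.sig = 26  [f.key * -1 + 31]
34. n19.acc = -3  [f.key - 8]
35. n23.tag = 3  [terminal]
36. n24.key = 0  [terminal]
37. n25.key = -7  [terminal]
38. n22.key = false  [c.tag > 3]
39. n22.tag = -8  [e₁.key - 1]
40. n18.key = true  [B₁.key == false]
41. n18.tag = 12  [(if B₁.key then S.acc else B₁.tag) + 20]
42. n17.acc = true  [A.tag == true]
43. n16.sig = 2  [2]
44. n16.acc = "kw"  ["kw"]
45. n0.sig = 9  [C₁.sig + 7]
46. n0.acc = 17  [C₀.sig + 4]

13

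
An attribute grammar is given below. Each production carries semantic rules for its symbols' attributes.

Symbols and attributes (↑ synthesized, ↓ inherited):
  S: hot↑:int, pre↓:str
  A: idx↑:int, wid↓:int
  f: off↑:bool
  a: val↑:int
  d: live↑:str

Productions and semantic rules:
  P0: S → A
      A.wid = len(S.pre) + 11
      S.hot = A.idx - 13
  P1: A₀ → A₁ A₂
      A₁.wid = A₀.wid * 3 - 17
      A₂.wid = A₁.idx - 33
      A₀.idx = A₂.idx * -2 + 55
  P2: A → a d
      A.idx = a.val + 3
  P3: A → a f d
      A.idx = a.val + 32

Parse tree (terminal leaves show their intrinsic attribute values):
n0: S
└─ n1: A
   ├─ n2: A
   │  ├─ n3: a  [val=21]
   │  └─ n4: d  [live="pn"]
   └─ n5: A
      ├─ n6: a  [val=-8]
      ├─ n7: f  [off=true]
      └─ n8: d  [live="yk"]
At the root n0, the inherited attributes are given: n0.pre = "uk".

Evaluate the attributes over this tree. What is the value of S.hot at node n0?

1. n0.pre = "uk"  [given at root]
2. n1.wid = 13  [len(S.pre) + 11]
3. n2.wid = 22  [A₀.wid * 3 - 17]
4. n3.val = 21  [terminal]
5. n4.live = "pn"  [terminal]
6. n2.idx = 24  [a.val + 3]
7. n5.wid = -9  [A₁.idx - 33]
8. n6.val = -8  [terminal]
9. n7.off = true  [terminal]
10. n8.live = "yk"  [terminal]
11. n5.idx = 24  [a.val + 32]
12. n1.idx = 7  [A₂.idx * -2 + 55]
13. n0.hot = -6  [A.idx - 13]

-6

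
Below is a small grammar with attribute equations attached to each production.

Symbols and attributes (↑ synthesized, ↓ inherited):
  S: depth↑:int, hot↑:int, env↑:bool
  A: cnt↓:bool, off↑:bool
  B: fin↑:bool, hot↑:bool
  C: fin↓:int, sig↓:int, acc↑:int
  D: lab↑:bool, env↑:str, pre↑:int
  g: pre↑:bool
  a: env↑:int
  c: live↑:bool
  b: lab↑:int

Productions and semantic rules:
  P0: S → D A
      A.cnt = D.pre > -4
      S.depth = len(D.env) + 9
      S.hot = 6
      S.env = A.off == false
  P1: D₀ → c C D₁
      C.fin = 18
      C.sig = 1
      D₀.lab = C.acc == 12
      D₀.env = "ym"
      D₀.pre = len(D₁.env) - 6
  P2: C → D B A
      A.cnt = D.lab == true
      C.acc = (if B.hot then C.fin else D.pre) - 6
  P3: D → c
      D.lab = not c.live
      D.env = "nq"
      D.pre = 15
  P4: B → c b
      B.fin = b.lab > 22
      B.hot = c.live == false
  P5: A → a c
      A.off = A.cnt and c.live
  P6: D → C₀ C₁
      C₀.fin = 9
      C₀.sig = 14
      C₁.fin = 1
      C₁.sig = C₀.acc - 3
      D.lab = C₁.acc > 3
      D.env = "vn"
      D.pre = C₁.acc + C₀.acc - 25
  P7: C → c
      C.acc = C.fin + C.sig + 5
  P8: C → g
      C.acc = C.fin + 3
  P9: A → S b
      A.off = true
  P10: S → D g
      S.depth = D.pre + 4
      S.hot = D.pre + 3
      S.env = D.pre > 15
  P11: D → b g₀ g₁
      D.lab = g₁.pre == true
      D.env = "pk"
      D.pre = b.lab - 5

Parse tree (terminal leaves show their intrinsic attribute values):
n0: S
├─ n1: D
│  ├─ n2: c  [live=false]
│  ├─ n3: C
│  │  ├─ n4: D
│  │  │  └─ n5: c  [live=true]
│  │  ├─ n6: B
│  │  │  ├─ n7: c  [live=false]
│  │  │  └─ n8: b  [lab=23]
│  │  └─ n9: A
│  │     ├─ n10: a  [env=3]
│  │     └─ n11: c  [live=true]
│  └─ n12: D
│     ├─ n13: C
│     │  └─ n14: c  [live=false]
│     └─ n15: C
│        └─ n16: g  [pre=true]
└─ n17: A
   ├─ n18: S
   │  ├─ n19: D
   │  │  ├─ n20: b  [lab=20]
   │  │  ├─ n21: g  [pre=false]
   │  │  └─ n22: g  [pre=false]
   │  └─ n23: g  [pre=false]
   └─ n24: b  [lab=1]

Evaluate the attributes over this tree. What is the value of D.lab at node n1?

true

1. n2.live = false  [terminal]
2. n3.fin = 18  [18]
3. n3.sig = 1  [1]
4. n5.live = true  [terminal]
5. n4.lab = false  [not c.live]
6. n4.env = "nq"  ["nq"]
7. n4.pre = 15  [15]
8. n7.live = false  [terminal]
9. n8.lab = 23  [terminal]
10. n6.fin = true  [b.lab > 22]
11. n6.hot = true  [c.live == false]
12. n9.cnt = false  [D.lab == true]
13. n10.env = 3  [terminal]
14. n11.live = true  [terminal]
15. n9.off = false  [A.cnt and c.live]
16. n3.acc = 12  [(if B.hot then C.fin else D.pre) - 6]
17. n13.fin = 9  [9]
18. n13.sig = 14  [14]
19. n14.live = false  [terminal]
20. n13.acc = 28  [C.fin + C.sig + 5]
21. n15.fin = 1  [1]
22. n15.sig = 25  [C₀.acc - 3]
23. n16.pre = true  [terminal]
24. n15.acc = 4  [C.fin + 3]
25. n12.lab = true  [C₁.acc > 3]
26. n12.env = "vn"  ["vn"]
27. n12.pre = 7  [C₁.acc + C₀.acc - 25]
28. n1.lab = true  [C.acc == 12]
29. n1.env = "ym"  ["ym"]
30. n1.pre = -4  [len(D₁.env) - 6]
31. n17.cnt = false  [D.pre > -4]
32. n20.lab = 20  [terminal]
33. n21.pre = false  [terminal]
34. n22.pre = false  [terminal]
35. n19.lab = false  [g₁.pre == true]
36. n19.env = "pk"  ["pk"]
37. n19.pre = 15  [b.lab - 5]
38. n23.pre = false  [terminal]
39. n18.depth = 19  [D.pre + 4]
40. n18.hot = 18  [D.pre + 3]
41. n18.env = false  [D.pre > 15]
42. n24.lab = 1  [terminal]
43. n17.off = true  [true]
44. n0.depth = 11  [len(D.env) + 9]
45. n0.hot = 6  [6]
46. n0.env = false  [A.off == false]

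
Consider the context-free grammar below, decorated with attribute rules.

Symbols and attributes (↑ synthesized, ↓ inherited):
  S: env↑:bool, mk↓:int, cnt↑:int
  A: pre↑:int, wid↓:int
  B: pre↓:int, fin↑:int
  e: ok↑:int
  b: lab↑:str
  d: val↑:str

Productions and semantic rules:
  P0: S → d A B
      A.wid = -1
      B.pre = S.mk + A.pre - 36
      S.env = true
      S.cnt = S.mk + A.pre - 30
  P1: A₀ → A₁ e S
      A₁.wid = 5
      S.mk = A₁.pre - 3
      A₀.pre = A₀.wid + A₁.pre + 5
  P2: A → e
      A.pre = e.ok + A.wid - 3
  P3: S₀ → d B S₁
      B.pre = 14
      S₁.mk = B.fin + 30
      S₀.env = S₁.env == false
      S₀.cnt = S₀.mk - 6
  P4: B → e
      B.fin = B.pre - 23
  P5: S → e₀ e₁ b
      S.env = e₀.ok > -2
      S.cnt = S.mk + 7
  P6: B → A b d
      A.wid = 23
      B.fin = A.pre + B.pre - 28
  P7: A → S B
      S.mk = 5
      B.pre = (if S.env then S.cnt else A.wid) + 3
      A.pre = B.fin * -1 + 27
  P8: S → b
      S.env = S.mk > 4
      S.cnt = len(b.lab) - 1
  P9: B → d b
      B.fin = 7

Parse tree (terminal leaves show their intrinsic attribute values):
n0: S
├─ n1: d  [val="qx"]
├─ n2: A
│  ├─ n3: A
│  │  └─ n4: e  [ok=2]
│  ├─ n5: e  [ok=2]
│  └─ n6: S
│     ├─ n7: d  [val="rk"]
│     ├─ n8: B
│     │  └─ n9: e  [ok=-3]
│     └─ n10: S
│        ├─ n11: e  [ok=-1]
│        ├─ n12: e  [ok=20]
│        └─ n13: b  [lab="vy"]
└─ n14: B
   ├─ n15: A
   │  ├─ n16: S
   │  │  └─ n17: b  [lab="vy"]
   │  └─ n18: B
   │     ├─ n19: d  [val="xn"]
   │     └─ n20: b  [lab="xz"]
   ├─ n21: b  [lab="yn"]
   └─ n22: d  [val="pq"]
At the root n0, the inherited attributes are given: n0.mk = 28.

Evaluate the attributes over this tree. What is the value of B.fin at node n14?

-8

1. n0.mk = 28  [given at root]
2. n1.val = "qx"  [terminal]
3. n2.wid = -1  [-1]
4. n3.wid = 5  [5]
5. n4.ok = 2  [terminal]
6. n3.pre = 4  [e.ok + A.wid - 3]
7. n5.ok = 2  [terminal]
8. n6.mk = 1  [A₁.pre - 3]
9. n7.val = "rk"  [terminal]
10. n8.pre = 14  [14]
11. n9.ok = -3  [terminal]
12. n8.fin = -9  [B.pre - 23]
13. n10.mk = 21  [B.fin + 30]
14. n11.ok = -1  [terminal]
15. n12.ok = 20  [terminal]
16. n13.lab = "vy"  [terminal]
17. n10.env = true  [e₀.ok > -2]
18. n10.cnt = 28  [S.mk + 7]
19. n6.env = false  [S₁.env == false]
20. n6.cnt = -5  [S₀.mk - 6]
21. n2.pre = 8  [A₀.wid + A₁.pre + 5]
22. n14.pre = 0  [S.mk + A.pre - 36]
23. n15.wid = 23  [23]
24. n16.mk = 5  [5]
25. n17.lab = "vy"  [terminal]
26. n16.env = true  [S.mk > 4]
27. n16.cnt = 1  [len(b.lab) - 1]
28. n18.pre = 4  [(if S.env then S.cnt else A.wid) + 3]
29. n19.val = "xn"  [terminal]
30. n20.lab = "xz"  [terminal]
31. n18.fin = 7  [7]
32. n15.pre = 20  [B.fin * -1 + 27]
33. n21.lab = "yn"  [terminal]
34. n22.val = "pq"  [terminal]
35. n14.fin = -8  [A.pre + B.pre - 28]
36. n0.env = true  [true]
37. n0.cnt = 6  [S.mk + A.pre - 30]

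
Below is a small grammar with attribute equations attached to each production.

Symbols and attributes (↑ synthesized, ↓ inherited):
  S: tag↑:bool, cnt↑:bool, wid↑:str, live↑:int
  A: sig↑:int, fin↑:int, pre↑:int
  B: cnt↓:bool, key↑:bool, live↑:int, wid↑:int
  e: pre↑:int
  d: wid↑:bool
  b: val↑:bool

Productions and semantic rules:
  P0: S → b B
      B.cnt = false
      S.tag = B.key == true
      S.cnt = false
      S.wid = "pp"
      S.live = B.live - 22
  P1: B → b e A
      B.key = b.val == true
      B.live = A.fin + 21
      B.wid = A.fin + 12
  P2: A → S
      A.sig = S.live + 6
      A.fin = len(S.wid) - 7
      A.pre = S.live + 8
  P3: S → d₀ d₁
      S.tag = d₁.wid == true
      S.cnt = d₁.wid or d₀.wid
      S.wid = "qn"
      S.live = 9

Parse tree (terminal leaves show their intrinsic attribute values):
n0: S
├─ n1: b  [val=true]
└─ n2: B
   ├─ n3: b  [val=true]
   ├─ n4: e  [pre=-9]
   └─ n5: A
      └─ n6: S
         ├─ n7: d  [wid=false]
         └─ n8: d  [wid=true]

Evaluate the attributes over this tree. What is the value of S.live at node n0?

-6

1. n1.val = true  [terminal]
2. n2.cnt = false  [false]
3. n3.val = true  [terminal]
4. n4.pre = -9  [terminal]
5. n7.wid = false  [terminal]
6. n8.wid = true  [terminal]
7. n6.tag = true  [d₁.wid == true]
8. n6.cnt = true  [d₁.wid or d₀.wid]
9. n6.wid = "qn"  ["qn"]
10. n6.live = 9  [9]
11. n5.sig = 15  [S.live + 6]
12. n5.fin = -5  [len(S.wid) - 7]
13. n5.pre = 17  [S.live + 8]
14. n2.key = true  [b.val == true]
15. n2.live = 16  [A.fin + 21]
16. n2.wid = 7  [A.fin + 12]
17. n0.tag = true  [B.key == true]
18. n0.cnt = false  [false]
19. n0.wid = "pp"  ["pp"]
20. n0.live = -6  [B.live - 22]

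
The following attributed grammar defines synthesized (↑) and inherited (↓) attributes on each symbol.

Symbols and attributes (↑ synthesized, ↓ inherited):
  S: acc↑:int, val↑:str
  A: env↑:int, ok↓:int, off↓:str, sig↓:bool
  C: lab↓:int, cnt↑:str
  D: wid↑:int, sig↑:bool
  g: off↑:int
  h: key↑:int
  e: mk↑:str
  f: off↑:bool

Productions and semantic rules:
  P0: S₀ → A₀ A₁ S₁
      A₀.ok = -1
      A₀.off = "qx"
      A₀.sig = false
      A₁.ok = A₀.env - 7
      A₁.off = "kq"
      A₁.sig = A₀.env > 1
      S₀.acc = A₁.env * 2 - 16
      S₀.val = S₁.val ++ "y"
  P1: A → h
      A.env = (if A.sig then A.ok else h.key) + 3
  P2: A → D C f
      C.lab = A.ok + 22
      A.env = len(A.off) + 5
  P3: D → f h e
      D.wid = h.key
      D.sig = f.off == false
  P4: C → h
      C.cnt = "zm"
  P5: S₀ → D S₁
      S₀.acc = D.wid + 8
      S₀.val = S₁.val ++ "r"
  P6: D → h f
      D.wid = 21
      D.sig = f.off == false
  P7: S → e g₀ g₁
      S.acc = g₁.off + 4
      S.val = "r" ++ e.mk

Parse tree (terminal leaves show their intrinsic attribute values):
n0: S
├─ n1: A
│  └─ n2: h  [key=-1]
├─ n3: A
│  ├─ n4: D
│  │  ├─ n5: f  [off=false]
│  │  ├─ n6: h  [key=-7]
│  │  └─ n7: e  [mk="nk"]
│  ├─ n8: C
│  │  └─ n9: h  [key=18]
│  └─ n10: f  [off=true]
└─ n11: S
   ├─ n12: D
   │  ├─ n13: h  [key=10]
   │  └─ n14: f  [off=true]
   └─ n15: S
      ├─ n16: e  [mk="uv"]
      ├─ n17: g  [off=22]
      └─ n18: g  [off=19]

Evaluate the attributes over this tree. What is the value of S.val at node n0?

"ruvry"

1. n1.ok = -1  [-1]
2. n1.off = "qx"  ["qx"]
3. n1.sig = false  [false]
4. n2.key = -1  [terminal]
5. n1.env = 2  [(if A.sig then A.ok else h.key) + 3]
6. n3.ok = -5  [A₀.env - 7]
7. n3.off = "kq"  ["kq"]
8. n3.sig = true  [A₀.env > 1]
9. n5.off = false  [terminal]
10. n6.key = -7  [terminal]
11. n7.mk = "nk"  [terminal]
12. n4.wid = -7  [h.key]
13. n4.sig = true  [f.off == false]
14. n8.lab = 17  [A.ok + 22]
15. n9.key = 18  [terminal]
16. n8.cnt = "zm"  ["zm"]
17. n10.off = true  [terminal]
18. n3.env = 7  [len(A.off) + 5]
19. n13.key = 10  [terminal]
20. n14.off = true  [terminal]
21. n12.wid = 21  [21]
22. n12.sig = false  [f.off == false]
23. n16.mk = "uv"  [terminal]
24. n17.off = 22  [terminal]
25. n18.off = 19  [terminal]
26. n15.acc = 23  [g₁.off + 4]
27. n15.val = "ruv"  ["r" ++ e.mk]
28. n11.acc = 29  [D.wid + 8]
29. n11.val = "ruvr"  [S₁.val ++ "r"]
30. n0.acc = -2  [A₁.env * 2 - 16]
31. n0.val = "ruvry"  [S₁.val ++ "y"]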